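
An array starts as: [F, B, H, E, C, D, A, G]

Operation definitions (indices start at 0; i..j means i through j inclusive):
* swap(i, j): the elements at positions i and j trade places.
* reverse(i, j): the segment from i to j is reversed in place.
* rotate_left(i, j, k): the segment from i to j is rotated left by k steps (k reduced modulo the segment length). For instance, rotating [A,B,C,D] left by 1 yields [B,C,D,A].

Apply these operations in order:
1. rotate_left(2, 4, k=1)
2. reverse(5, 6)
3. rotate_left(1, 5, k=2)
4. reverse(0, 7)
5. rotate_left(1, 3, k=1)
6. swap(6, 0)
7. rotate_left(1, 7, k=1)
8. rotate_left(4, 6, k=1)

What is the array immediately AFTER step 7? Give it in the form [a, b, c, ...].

After 1 (rotate_left(2, 4, k=1)): [F, B, E, C, H, D, A, G]
After 2 (reverse(5, 6)): [F, B, E, C, H, A, D, G]
After 3 (rotate_left(1, 5, k=2)): [F, C, H, A, B, E, D, G]
After 4 (reverse(0, 7)): [G, D, E, B, A, H, C, F]
After 5 (rotate_left(1, 3, k=1)): [G, E, B, D, A, H, C, F]
After 6 (swap(6, 0)): [C, E, B, D, A, H, G, F]
After 7 (rotate_left(1, 7, k=1)): [C, B, D, A, H, G, F, E]

Answer: [C, B, D, A, H, G, F, E]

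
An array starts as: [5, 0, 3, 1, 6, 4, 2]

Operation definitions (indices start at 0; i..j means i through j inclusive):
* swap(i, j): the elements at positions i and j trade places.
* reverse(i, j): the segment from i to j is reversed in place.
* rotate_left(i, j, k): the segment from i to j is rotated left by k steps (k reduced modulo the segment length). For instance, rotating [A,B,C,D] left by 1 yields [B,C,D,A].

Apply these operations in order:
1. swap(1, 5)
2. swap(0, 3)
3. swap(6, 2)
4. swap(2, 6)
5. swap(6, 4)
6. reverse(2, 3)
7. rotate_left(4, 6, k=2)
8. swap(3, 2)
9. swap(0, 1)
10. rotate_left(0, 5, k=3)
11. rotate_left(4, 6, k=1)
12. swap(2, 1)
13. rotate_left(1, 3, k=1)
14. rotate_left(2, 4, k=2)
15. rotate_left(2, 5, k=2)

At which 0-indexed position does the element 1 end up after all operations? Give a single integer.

Answer: 6

Derivation:
After 1 (swap(1, 5)): [5, 4, 3, 1, 6, 0, 2]
After 2 (swap(0, 3)): [1, 4, 3, 5, 6, 0, 2]
After 3 (swap(6, 2)): [1, 4, 2, 5, 6, 0, 3]
After 4 (swap(2, 6)): [1, 4, 3, 5, 6, 0, 2]
After 5 (swap(6, 4)): [1, 4, 3, 5, 2, 0, 6]
After 6 (reverse(2, 3)): [1, 4, 5, 3, 2, 0, 6]
After 7 (rotate_left(4, 6, k=2)): [1, 4, 5, 3, 6, 2, 0]
After 8 (swap(3, 2)): [1, 4, 3, 5, 6, 2, 0]
After 9 (swap(0, 1)): [4, 1, 3, 5, 6, 2, 0]
After 10 (rotate_left(0, 5, k=3)): [5, 6, 2, 4, 1, 3, 0]
After 11 (rotate_left(4, 6, k=1)): [5, 6, 2, 4, 3, 0, 1]
After 12 (swap(2, 1)): [5, 2, 6, 4, 3, 0, 1]
After 13 (rotate_left(1, 3, k=1)): [5, 6, 4, 2, 3, 0, 1]
After 14 (rotate_left(2, 4, k=2)): [5, 6, 3, 4, 2, 0, 1]
After 15 (rotate_left(2, 5, k=2)): [5, 6, 2, 0, 3, 4, 1]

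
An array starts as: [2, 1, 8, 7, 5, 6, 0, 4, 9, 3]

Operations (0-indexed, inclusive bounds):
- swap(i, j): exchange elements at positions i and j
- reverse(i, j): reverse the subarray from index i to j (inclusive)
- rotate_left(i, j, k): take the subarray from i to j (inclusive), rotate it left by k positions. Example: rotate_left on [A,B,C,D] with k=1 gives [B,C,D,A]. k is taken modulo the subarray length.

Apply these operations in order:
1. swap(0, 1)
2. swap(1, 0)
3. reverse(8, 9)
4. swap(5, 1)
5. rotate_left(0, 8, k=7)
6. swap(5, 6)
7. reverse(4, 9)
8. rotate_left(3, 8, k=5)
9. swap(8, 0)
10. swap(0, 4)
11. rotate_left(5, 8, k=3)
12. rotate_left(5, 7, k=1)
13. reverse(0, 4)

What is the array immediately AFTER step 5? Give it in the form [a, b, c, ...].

Answer: [4, 3, 2, 6, 8, 7, 5, 1, 0, 9]

Derivation:
After 1 (swap(0, 1)): [1, 2, 8, 7, 5, 6, 0, 4, 9, 3]
After 2 (swap(1, 0)): [2, 1, 8, 7, 5, 6, 0, 4, 9, 3]
After 3 (reverse(8, 9)): [2, 1, 8, 7, 5, 6, 0, 4, 3, 9]
After 4 (swap(5, 1)): [2, 6, 8, 7, 5, 1, 0, 4, 3, 9]
After 5 (rotate_left(0, 8, k=7)): [4, 3, 2, 6, 8, 7, 5, 1, 0, 9]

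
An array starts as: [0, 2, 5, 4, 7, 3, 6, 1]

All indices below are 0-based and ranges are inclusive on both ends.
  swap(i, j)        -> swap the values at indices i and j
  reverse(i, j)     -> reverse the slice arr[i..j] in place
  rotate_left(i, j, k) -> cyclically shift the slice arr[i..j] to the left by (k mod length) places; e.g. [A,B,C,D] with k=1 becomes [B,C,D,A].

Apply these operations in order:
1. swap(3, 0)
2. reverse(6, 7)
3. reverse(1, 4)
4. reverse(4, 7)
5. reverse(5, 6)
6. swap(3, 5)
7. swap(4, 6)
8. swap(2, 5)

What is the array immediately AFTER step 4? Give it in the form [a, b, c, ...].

Answer: [4, 7, 0, 5, 6, 1, 3, 2]

Derivation:
After 1 (swap(3, 0)): [4, 2, 5, 0, 7, 3, 6, 1]
After 2 (reverse(6, 7)): [4, 2, 5, 0, 7, 3, 1, 6]
After 3 (reverse(1, 4)): [4, 7, 0, 5, 2, 3, 1, 6]
After 4 (reverse(4, 7)): [4, 7, 0, 5, 6, 1, 3, 2]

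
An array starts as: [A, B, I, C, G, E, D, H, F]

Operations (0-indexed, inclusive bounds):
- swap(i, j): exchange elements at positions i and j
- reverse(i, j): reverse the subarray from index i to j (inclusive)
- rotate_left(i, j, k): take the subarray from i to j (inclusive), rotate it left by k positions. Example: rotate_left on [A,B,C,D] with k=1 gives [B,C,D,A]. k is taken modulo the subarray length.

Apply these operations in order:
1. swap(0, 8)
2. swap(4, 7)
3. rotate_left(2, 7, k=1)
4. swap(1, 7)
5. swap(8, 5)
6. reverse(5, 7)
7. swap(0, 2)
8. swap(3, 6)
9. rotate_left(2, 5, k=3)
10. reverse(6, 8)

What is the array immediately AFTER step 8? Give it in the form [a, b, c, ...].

Answer: [C, I, F, G, E, B, H, A, D]

Derivation:
After 1 (swap(0, 8)): [F, B, I, C, G, E, D, H, A]
After 2 (swap(4, 7)): [F, B, I, C, H, E, D, G, A]
After 3 (rotate_left(2, 7, k=1)): [F, B, C, H, E, D, G, I, A]
After 4 (swap(1, 7)): [F, I, C, H, E, D, G, B, A]
After 5 (swap(8, 5)): [F, I, C, H, E, A, G, B, D]
After 6 (reverse(5, 7)): [F, I, C, H, E, B, G, A, D]
After 7 (swap(0, 2)): [C, I, F, H, E, B, G, A, D]
After 8 (swap(3, 6)): [C, I, F, G, E, B, H, A, D]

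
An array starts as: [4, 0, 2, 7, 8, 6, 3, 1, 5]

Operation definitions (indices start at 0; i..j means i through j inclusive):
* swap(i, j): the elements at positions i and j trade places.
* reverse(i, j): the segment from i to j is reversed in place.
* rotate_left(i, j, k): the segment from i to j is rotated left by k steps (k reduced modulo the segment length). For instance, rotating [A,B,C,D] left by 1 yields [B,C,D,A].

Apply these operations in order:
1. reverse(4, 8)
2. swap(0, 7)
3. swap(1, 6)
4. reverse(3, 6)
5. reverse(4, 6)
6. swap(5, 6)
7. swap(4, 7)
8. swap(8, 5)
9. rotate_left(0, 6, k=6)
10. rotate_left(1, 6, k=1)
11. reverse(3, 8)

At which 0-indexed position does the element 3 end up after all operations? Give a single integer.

After 1 (reverse(4, 8)): [4, 0, 2, 7, 5, 1, 3, 6, 8]
After 2 (swap(0, 7)): [6, 0, 2, 7, 5, 1, 3, 4, 8]
After 3 (swap(1, 6)): [6, 3, 2, 7, 5, 1, 0, 4, 8]
After 4 (reverse(3, 6)): [6, 3, 2, 0, 1, 5, 7, 4, 8]
After 5 (reverse(4, 6)): [6, 3, 2, 0, 7, 5, 1, 4, 8]
After 6 (swap(5, 6)): [6, 3, 2, 0, 7, 1, 5, 4, 8]
After 7 (swap(4, 7)): [6, 3, 2, 0, 4, 1, 5, 7, 8]
After 8 (swap(8, 5)): [6, 3, 2, 0, 4, 8, 5, 7, 1]
After 9 (rotate_left(0, 6, k=6)): [5, 6, 3, 2, 0, 4, 8, 7, 1]
After 10 (rotate_left(1, 6, k=1)): [5, 3, 2, 0, 4, 8, 6, 7, 1]
After 11 (reverse(3, 8)): [5, 3, 2, 1, 7, 6, 8, 4, 0]

Answer: 1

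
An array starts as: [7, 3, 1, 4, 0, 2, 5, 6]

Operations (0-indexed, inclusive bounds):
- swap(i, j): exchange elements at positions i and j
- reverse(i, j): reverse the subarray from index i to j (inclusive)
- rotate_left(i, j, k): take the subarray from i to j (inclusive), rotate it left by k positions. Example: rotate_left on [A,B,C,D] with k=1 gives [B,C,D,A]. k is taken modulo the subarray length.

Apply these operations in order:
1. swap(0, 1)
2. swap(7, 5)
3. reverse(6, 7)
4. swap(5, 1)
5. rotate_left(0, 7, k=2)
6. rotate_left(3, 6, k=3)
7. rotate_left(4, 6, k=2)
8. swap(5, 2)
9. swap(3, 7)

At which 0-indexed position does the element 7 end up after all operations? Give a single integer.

After 1 (swap(0, 1)): [3, 7, 1, 4, 0, 2, 5, 6]
After 2 (swap(7, 5)): [3, 7, 1, 4, 0, 6, 5, 2]
After 3 (reverse(6, 7)): [3, 7, 1, 4, 0, 6, 2, 5]
After 4 (swap(5, 1)): [3, 6, 1, 4, 0, 7, 2, 5]
After 5 (rotate_left(0, 7, k=2)): [1, 4, 0, 7, 2, 5, 3, 6]
After 6 (rotate_left(3, 6, k=3)): [1, 4, 0, 3, 7, 2, 5, 6]
After 7 (rotate_left(4, 6, k=2)): [1, 4, 0, 3, 5, 7, 2, 6]
After 8 (swap(5, 2)): [1, 4, 7, 3, 5, 0, 2, 6]
After 9 (swap(3, 7)): [1, 4, 7, 6, 5, 0, 2, 3]

Answer: 2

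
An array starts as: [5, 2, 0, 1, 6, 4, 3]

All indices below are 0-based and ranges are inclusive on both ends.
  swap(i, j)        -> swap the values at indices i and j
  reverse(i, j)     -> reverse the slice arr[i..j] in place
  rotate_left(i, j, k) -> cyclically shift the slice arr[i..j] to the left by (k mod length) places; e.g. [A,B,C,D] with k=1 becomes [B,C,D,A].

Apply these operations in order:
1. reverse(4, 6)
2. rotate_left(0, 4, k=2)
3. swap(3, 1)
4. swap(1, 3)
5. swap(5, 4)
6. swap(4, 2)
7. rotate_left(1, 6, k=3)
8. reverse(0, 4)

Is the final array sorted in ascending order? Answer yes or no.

Answer: no

Derivation:
After 1 (reverse(4, 6)): [5, 2, 0, 1, 3, 4, 6]
After 2 (rotate_left(0, 4, k=2)): [0, 1, 3, 5, 2, 4, 6]
After 3 (swap(3, 1)): [0, 5, 3, 1, 2, 4, 6]
After 4 (swap(1, 3)): [0, 1, 3, 5, 2, 4, 6]
After 5 (swap(5, 4)): [0, 1, 3, 5, 4, 2, 6]
After 6 (swap(4, 2)): [0, 1, 4, 5, 3, 2, 6]
After 7 (rotate_left(1, 6, k=3)): [0, 3, 2, 6, 1, 4, 5]
After 8 (reverse(0, 4)): [1, 6, 2, 3, 0, 4, 5]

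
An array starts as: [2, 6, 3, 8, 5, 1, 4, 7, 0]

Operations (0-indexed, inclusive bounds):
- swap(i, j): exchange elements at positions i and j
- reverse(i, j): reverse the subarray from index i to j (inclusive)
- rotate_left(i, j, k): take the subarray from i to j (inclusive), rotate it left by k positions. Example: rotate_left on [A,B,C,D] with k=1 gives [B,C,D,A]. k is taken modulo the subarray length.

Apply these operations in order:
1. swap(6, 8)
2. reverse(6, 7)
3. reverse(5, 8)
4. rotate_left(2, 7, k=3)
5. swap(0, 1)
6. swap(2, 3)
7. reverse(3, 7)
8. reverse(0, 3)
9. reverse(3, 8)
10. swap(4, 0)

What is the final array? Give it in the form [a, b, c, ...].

Answer: [4, 0, 2, 1, 5, 7, 3, 8, 6]

Derivation:
After 1 (swap(6, 8)): [2, 6, 3, 8, 5, 1, 0, 7, 4]
After 2 (reverse(6, 7)): [2, 6, 3, 8, 5, 1, 7, 0, 4]
After 3 (reverse(5, 8)): [2, 6, 3, 8, 5, 4, 0, 7, 1]
After 4 (rotate_left(2, 7, k=3)): [2, 6, 4, 0, 7, 3, 8, 5, 1]
After 5 (swap(0, 1)): [6, 2, 4, 0, 7, 3, 8, 5, 1]
After 6 (swap(2, 3)): [6, 2, 0, 4, 7, 3, 8, 5, 1]
After 7 (reverse(3, 7)): [6, 2, 0, 5, 8, 3, 7, 4, 1]
After 8 (reverse(0, 3)): [5, 0, 2, 6, 8, 3, 7, 4, 1]
After 9 (reverse(3, 8)): [5, 0, 2, 1, 4, 7, 3, 8, 6]
After 10 (swap(4, 0)): [4, 0, 2, 1, 5, 7, 3, 8, 6]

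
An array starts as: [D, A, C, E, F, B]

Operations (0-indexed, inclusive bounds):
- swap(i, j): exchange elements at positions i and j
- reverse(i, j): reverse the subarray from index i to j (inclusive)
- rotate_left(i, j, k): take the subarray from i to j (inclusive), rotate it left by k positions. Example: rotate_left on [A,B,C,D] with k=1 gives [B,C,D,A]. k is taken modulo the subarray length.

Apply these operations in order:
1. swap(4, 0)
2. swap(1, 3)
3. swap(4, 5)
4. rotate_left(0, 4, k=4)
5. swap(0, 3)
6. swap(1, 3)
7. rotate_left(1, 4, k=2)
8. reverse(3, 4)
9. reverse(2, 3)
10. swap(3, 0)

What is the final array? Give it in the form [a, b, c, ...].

After 1 (swap(4, 0)): [F, A, C, E, D, B]
After 2 (swap(1, 3)): [F, E, C, A, D, B]
After 3 (swap(4, 5)): [F, E, C, A, B, D]
After 4 (rotate_left(0, 4, k=4)): [B, F, E, C, A, D]
After 5 (swap(0, 3)): [C, F, E, B, A, D]
After 6 (swap(1, 3)): [C, B, E, F, A, D]
After 7 (rotate_left(1, 4, k=2)): [C, F, A, B, E, D]
After 8 (reverse(3, 4)): [C, F, A, E, B, D]
After 9 (reverse(2, 3)): [C, F, E, A, B, D]
After 10 (swap(3, 0)): [A, F, E, C, B, D]

Answer: [A, F, E, C, B, D]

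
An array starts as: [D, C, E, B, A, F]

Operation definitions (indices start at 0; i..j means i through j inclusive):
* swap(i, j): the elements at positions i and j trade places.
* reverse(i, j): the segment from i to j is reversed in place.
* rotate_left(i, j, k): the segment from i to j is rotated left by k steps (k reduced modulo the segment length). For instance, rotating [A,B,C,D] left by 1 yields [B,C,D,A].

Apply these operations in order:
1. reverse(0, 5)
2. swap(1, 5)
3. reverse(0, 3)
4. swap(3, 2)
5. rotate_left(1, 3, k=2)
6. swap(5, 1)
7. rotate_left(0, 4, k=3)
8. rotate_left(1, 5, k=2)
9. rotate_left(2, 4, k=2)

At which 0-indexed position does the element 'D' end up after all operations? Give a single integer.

After 1 (reverse(0, 5)): [F, A, B, E, C, D]
After 2 (swap(1, 5)): [F, D, B, E, C, A]
After 3 (reverse(0, 3)): [E, B, D, F, C, A]
After 4 (swap(3, 2)): [E, B, F, D, C, A]
After 5 (rotate_left(1, 3, k=2)): [E, D, B, F, C, A]
After 6 (swap(5, 1)): [E, A, B, F, C, D]
After 7 (rotate_left(0, 4, k=3)): [F, C, E, A, B, D]
After 8 (rotate_left(1, 5, k=2)): [F, A, B, D, C, E]
After 9 (rotate_left(2, 4, k=2)): [F, A, C, B, D, E]

Answer: 4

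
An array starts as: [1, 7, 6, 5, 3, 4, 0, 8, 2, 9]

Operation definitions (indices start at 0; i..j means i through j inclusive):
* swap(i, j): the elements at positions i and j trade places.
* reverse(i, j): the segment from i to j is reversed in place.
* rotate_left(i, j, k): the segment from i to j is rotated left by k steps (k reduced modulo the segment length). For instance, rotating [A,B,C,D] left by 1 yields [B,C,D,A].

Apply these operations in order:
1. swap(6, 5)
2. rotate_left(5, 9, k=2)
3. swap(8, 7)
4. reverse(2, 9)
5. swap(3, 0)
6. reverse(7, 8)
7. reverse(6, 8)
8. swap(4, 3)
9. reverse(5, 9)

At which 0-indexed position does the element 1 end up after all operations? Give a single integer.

Answer: 4

Derivation:
After 1 (swap(6, 5)): [1, 7, 6, 5, 3, 0, 4, 8, 2, 9]
After 2 (rotate_left(5, 9, k=2)): [1, 7, 6, 5, 3, 8, 2, 9, 0, 4]
After 3 (swap(8, 7)): [1, 7, 6, 5, 3, 8, 2, 0, 9, 4]
After 4 (reverse(2, 9)): [1, 7, 4, 9, 0, 2, 8, 3, 5, 6]
After 5 (swap(3, 0)): [9, 7, 4, 1, 0, 2, 8, 3, 5, 6]
After 6 (reverse(7, 8)): [9, 7, 4, 1, 0, 2, 8, 5, 3, 6]
After 7 (reverse(6, 8)): [9, 7, 4, 1, 0, 2, 3, 5, 8, 6]
After 8 (swap(4, 3)): [9, 7, 4, 0, 1, 2, 3, 5, 8, 6]
After 9 (reverse(5, 9)): [9, 7, 4, 0, 1, 6, 8, 5, 3, 2]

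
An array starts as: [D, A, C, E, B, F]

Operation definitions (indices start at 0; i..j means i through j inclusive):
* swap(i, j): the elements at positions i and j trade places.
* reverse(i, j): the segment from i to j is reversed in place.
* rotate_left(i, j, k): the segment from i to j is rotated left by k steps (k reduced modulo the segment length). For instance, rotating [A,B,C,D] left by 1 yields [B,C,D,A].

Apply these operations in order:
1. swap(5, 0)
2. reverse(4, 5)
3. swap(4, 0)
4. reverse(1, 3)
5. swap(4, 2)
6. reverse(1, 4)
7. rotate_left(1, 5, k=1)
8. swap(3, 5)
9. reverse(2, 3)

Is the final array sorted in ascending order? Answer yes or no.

Answer: no

Derivation:
After 1 (swap(5, 0)): [F, A, C, E, B, D]
After 2 (reverse(4, 5)): [F, A, C, E, D, B]
After 3 (swap(4, 0)): [D, A, C, E, F, B]
After 4 (reverse(1, 3)): [D, E, C, A, F, B]
After 5 (swap(4, 2)): [D, E, F, A, C, B]
After 6 (reverse(1, 4)): [D, C, A, F, E, B]
After 7 (rotate_left(1, 5, k=1)): [D, A, F, E, B, C]
After 8 (swap(3, 5)): [D, A, F, C, B, E]
After 9 (reverse(2, 3)): [D, A, C, F, B, E]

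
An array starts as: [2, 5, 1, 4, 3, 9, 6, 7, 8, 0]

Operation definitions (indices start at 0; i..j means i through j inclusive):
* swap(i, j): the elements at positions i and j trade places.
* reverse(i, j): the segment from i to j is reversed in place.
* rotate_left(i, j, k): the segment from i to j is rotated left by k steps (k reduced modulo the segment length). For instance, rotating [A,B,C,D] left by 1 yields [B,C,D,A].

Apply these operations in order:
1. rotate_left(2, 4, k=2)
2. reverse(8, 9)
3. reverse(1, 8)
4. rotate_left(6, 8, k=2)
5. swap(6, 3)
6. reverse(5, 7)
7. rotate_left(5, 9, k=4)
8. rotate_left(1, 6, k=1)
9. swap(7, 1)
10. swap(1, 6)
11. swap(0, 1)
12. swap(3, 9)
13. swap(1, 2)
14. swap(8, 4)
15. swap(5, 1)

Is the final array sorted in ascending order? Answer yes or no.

After 1 (rotate_left(2, 4, k=2)): [2, 5, 3, 1, 4, 9, 6, 7, 8, 0]
After 2 (reverse(8, 9)): [2, 5, 3, 1, 4, 9, 6, 7, 0, 8]
After 3 (reverse(1, 8)): [2, 0, 7, 6, 9, 4, 1, 3, 5, 8]
After 4 (rotate_left(6, 8, k=2)): [2, 0, 7, 6, 9, 4, 5, 1, 3, 8]
After 5 (swap(6, 3)): [2, 0, 7, 5, 9, 4, 6, 1, 3, 8]
After 6 (reverse(5, 7)): [2, 0, 7, 5, 9, 1, 6, 4, 3, 8]
After 7 (rotate_left(5, 9, k=4)): [2, 0, 7, 5, 9, 8, 1, 6, 4, 3]
After 8 (rotate_left(1, 6, k=1)): [2, 7, 5, 9, 8, 1, 0, 6, 4, 3]
After 9 (swap(7, 1)): [2, 6, 5, 9, 8, 1, 0, 7, 4, 3]
After 10 (swap(1, 6)): [2, 0, 5, 9, 8, 1, 6, 7, 4, 3]
After 11 (swap(0, 1)): [0, 2, 5, 9, 8, 1, 6, 7, 4, 3]
After 12 (swap(3, 9)): [0, 2, 5, 3, 8, 1, 6, 7, 4, 9]
After 13 (swap(1, 2)): [0, 5, 2, 3, 8, 1, 6, 7, 4, 9]
After 14 (swap(8, 4)): [0, 5, 2, 3, 4, 1, 6, 7, 8, 9]
After 15 (swap(5, 1)): [0, 1, 2, 3, 4, 5, 6, 7, 8, 9]

Answer: yes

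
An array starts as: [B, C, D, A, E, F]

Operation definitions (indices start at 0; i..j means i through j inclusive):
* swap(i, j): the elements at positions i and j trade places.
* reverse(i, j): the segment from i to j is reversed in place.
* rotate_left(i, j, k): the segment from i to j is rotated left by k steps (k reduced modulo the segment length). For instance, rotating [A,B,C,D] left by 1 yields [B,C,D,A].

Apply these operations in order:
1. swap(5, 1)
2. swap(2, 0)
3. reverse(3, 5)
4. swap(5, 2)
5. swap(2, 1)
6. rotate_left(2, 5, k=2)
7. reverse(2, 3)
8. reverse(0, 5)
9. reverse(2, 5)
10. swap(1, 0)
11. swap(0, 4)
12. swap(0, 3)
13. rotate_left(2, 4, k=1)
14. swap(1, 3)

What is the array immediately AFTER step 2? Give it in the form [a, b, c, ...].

After 1 (swap(5, 1)): [B, F, D, A, E, C]
After 2 (swap(2, 0)): [D, F, B, A, E, C]

Answer: [D, F, B, A, E, C]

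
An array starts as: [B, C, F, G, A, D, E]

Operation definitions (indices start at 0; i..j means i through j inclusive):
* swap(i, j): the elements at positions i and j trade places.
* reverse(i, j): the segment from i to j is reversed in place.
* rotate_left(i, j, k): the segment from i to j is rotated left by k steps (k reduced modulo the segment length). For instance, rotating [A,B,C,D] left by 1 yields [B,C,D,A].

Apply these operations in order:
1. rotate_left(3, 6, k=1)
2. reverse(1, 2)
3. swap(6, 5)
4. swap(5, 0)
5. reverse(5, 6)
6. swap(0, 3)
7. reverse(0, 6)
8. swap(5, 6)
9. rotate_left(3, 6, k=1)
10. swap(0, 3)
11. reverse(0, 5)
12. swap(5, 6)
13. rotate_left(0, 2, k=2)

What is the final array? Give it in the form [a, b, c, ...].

After 1 (rotate_left(3, 6, k=1)): [B, C, F, A, D, E, G]
After 2 (reverse(1, 2)): [B, F, C, A, D, E, G]
After 3 (swap(6, 5)): [B, F, C, A, D, G, E]
After 4 (swap(5, 0)): [G, F, C, A, D, B, E]
After 5 (reverse(5, 6)): [G, F, C, A, D, E, B]
After 6 (swap(0, 3)): [A, F, C, G, D, E, B]
After 7 (reverse(0, 6)): [B, E, D, G, C, F, A]
After 8 (swap(5, 6)): [B, E, D, G, C, A, F]
After 9 (rotate_left(3, 6, k=1)): [B, E, D, C, A, F, G]
After 10 (swap(0, 3)): [C, E, D, B, A, F, G]
After 11 (reverse(0, 5)): [F, A, B, D, E, C, G]
After 12 (swap(5, 6)): [F, A, B, D, E, G, C]
After 13 (rotate_left(0, 2, k=2)): [B, F, A, D, E, G, C]

Answer: [B, F, A, D, E, G, C]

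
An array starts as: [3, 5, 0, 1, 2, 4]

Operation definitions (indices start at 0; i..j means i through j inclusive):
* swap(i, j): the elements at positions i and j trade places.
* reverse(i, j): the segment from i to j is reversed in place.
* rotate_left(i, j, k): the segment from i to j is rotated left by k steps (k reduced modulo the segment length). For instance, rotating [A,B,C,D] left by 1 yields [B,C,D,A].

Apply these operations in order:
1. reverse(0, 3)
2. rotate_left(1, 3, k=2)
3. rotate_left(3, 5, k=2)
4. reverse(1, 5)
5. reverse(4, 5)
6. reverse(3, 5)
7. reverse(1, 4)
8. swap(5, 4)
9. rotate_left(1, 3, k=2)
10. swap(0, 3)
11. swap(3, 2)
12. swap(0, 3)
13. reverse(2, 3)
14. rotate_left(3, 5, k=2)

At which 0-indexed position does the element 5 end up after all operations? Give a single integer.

Answer: 1

Derivation:
After 1 (reverse(0, 3)): [1, 0, 5, 3, 2, 4]
After 2 (rotate_left(1, 3, k=2)): [1, 3, 0, 5, 2, 4]
After 3 (rotate_left(3, 5, k=2)): [1, 3, 0, 4, 5, 2]
After 4 (reverse(1, 5)): [1, 2, 5, 4, 0, 3]
After 5 (reverse(4, 5)): [1, 2, 5, 4, 3, 0]
After 6 (reverse(3, 5)): [1, 2, 5, 0, 3, 4]
After 7 (reverse(1, 4)): [1, 3, 0, 5, 2, 4]
After 8 (swap(5, 4)): [1, 3, 0, 5, 4, 2]
After 9 (rotate_left(1, 3, k=2)): [1, 5, 3, 0, 4, 2]
After 10 (swap(0, 3)): [0, 5, 3, 1, 4, 2]
After 11 (swap(3, 2)): [0, 5, 1, 3, 4, 2]
After 12 (swap(0, 3)): [3, 5, 1, 0, 4, 2]
After 13 (reverse(2, 3)): [3, 5, 0, 1, 4, 2]
After 14 (rotate_left(3, 5, k=2)): [3, 5, 0, 2, 1, 4]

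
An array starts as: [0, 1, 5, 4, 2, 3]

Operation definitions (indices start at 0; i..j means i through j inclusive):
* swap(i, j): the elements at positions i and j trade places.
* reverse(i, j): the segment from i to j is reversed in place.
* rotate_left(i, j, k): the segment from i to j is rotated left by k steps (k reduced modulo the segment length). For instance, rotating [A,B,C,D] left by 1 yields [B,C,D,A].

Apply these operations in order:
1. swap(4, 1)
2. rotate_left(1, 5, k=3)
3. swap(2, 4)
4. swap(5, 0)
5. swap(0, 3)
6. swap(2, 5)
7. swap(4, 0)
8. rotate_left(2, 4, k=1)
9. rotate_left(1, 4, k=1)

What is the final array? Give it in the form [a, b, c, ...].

After 1 (swap(4, 1)): [0, 2, 5, 4, 1, 3]
After 2 (rotate_left(1, 5, k=3)): [0, 1, 3, 2, 5, 4]
After 3 (swap(2, 4)): [0, 1, 5, 2, 3, 4]
After 4 (swap(5, 0)): [4, 1, 5, 2, 3, 0]
After 5 (swap(0, 3)): [2, 1, 5, 4, 3, 0]
After 6 (swap(2, 5)): [2, 1, 0, 4, 3, 5]
After 7 (swap(4, 0)): [3, 1, 0, 4, 2, 5]
After 8 (rotate_left(2, 4, k=1)): [3, 1, 4, 2, 0, 5]
After 9 (rotate_left(1, 4, k=1)): [3, 4, 2, 0, 1, 5]

Answer: [3, 4, 2, 0, 1, 5]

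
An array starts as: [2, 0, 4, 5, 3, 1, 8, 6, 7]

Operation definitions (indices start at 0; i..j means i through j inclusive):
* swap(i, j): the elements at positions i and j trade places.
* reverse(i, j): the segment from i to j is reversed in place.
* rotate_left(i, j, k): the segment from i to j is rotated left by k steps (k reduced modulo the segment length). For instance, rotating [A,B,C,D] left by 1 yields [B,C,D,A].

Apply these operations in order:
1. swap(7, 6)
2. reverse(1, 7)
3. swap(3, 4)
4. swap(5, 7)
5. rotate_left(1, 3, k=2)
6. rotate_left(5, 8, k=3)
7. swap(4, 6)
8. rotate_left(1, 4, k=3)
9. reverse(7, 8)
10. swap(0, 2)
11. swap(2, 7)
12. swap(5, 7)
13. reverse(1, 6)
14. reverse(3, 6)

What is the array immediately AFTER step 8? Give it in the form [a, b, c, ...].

Answer: [2, 0, 3, 8, 6, 7, 1, 4, 5]

Derivation:
After 1 (swap(7, 6)): [2, 0, 4, 5, 3, 1, 6, 8, 7]
After 2 (reverse(1, 7)): [2, 8, 6, 1, 3, 5, 4, 0, 7]
After 3 (swap(3, 4)): [2, 8, 6, 3, 1, 5, 4, 0, 7]
After 4 (swap(5, 7)): [2, 8, 6, 3, 1, 0, 4, 5, 7]
After 5 (rotate_left(1, 3, k=2)): [2, 3, 8, 6, 1, 0, 4, 5, 7]
After 6 (rotate_left(5, 8, k=3)): [2, 3, 8, 6, 1, 7, 0, 4, 5]
After 7 (swap(4, 6)): [2, 3, 8, 6, 0, 7, 1, 4, 5]
After 8 (rotate_left(1, 4, k=3)): [2, 0, 3, 8, 6, 7, 1, 4, 5]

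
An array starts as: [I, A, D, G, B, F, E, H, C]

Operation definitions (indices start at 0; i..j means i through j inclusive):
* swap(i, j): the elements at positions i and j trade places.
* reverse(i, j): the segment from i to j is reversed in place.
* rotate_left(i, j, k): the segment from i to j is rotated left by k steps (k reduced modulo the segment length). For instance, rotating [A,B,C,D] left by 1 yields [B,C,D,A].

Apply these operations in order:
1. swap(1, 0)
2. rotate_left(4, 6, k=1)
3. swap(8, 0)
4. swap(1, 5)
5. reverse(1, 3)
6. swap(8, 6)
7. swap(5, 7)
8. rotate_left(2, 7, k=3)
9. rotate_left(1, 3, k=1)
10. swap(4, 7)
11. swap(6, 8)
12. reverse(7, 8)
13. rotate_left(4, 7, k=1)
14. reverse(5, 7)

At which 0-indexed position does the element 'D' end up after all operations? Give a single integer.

Answer: 4

Derivation:
After 1 (swap(1, 0)): [A, I, D, G, B, F, E, H, C]
After 2 (rotate_left(4, 6, k=1)): [A, I, D, G, F, E, B, H, C]
After 3 (swap(8, 0)): [C, I, D, G, F, E, B, H, A]
After 4 (swap(1, 5)): [C, E, D, G, F, I, B, H, A]
After 5 (reverse(1, 3)): [C, G, D, E, F, I, B, H, A]
After 6 (swap(8, 6)): [C, G, D, E, F, I, A, H, B]
After 7 (swap(5, 7)): [C, G, D, E, F, H, A, I, B]
After 8 (rotate_left(2, 7, k=3)): [C, G, H, A, I, D, E, F, B]
After 9 (rotate_left(1, 3, k=1)): [C, H, A, G, I, D, E, F, B]
After 10 (swap(4, 7)): [C, H, A, G, F, D, E, I, B]
After 11 (swap(6, 8)): [C, H, A, G, F, D, B, I, E]
After 12 (reverse(7, 8)): [C, H, A, G, F, D, B, E, I]
After 13 (rotate_left(4, 7, k=1)): [C, H, A, G, D, B, E, F, I]
After 14 (reverse(5, 7)): [C, H, A, G, D, F, E, B, I]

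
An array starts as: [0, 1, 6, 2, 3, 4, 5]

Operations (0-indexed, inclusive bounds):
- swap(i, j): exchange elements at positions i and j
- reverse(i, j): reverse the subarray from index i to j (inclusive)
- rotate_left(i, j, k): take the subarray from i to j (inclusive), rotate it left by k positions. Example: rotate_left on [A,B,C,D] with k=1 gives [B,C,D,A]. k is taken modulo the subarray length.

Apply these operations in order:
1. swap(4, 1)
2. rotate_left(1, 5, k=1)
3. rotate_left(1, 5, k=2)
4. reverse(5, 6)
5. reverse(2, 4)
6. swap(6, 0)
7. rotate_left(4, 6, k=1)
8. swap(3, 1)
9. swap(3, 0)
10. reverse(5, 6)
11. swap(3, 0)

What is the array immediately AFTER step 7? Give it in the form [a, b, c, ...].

After 1 (swap(4, 1)): [0, 3, 6, 2, 1, 4, 5]
After 2 (rotate_left(1, 5, k=1)): [0, 6, 2, 1, 4, 3, 5]
After 3 (rotate_left(1, 5, k=2)): [0, 1, 4, 3, 6, 2, 5]
After 4 (reverse(5, 6)): [0, 1, 4, 3, 6, 5, 2]
After 5 (reverse(2, 4)): [0, 1, 6, 3, 4, 5, 2]
After 6 (swap(6, 0)): [2, 1, 6, 3, 4, 5, 0]
After 7 (rotate_left(4, 6, k=1)): [2, 1, 6, 3, 5, 0, 4]

Answer: [2, 1, 6, 3, 5, 0, 4]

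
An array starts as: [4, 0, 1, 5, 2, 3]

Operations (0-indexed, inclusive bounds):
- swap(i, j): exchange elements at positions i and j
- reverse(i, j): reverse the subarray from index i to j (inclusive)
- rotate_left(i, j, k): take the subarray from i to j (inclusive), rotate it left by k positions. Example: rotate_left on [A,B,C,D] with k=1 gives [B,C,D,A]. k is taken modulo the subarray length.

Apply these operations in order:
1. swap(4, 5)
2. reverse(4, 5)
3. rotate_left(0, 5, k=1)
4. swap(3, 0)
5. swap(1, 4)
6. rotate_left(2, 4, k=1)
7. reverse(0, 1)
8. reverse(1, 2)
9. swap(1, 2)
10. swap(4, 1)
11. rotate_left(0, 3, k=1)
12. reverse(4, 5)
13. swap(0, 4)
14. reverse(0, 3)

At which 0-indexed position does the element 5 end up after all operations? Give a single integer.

Answer: 4

Derivation:
After 1 (swap(4, 5)): [4, 0, 1, 5, 3, 2]
After 2 (reverse(4, 5)): [4, 0, 1, 5, 2, 3]
After 3 (rotate_left(0, 5, k=1)): [0, 1, 5, 2, 3, 4]
After 4 (swap(3, 0)): [2, 1, 5, 0, 3, 4]
After 5 (swap(1, 4)): [2, 3, 5, 0, 1, 4]
After 6 (rotate_left(2, 4, k=1)): [2, 3, 0, 1, 5, 4]
After 7 (reverse(0, 1)): [3, 2, 0, 1, 5, 4]
After 8 (reverse(1, 2)): [3, 0, 2, 1, 5, 4]
After 9 (swap(1, 2)): [3, 2, 0, 1, 5, 4]
After 10 (swap(4, 1)): [3, 5, 0, 1, 2, 4]
After 11 (rotate_left(0, 3, k=1)): [5, 0, 1, 3, 2, 4]
After 12 (reverse(4, 5)): [5, 0, 1, 3, 4, 2]
After 13 (swap(0, 4)): [4, 0, 1, 3, 5, 2]
After 14 (reverse(0, 3)): [3, 1, 0, 4, 5, 2]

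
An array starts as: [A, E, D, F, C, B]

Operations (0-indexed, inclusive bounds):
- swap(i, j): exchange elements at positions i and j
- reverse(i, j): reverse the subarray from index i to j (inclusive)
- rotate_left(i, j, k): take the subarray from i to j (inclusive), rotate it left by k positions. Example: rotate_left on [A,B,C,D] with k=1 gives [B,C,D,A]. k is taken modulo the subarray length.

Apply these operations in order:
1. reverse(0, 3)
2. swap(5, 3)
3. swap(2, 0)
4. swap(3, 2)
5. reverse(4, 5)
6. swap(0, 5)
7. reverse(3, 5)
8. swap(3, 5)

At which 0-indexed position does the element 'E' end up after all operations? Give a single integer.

After 1 (reverse(0, 3)): [F, D, E, A, C, B]
After 2 (swap(5, 3)): [F, D, E, B, C, A]
After 3 (swap(2, 0)): [E, D, F, B, C, A]
After 4 (swap(3, 2)): [E, D, B, F, C, A]
After 5 (reverse(4, 5)): [E, D, B, F, A, C]
After 6 (swap(0, 5)): [C, D, B, F, A, E]
After 7 (reverse(3, 5)): [C, D, B, E, A, F]
After 8 (swap(3, 5)): [C, D, B, F, A, E]

Answer: 5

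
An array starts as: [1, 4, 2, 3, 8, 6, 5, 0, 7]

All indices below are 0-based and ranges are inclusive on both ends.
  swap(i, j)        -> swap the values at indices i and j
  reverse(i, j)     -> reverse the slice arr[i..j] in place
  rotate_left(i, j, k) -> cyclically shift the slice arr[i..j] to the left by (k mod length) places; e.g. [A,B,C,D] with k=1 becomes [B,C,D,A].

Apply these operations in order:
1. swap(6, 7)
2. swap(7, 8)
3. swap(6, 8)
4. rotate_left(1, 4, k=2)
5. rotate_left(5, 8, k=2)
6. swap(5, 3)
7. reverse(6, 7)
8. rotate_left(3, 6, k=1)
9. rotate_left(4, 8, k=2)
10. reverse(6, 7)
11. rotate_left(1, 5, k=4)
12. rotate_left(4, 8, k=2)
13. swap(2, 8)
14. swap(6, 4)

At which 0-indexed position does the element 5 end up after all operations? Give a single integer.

Answer: 5

Derivation:
After 1 (swap(6, 7)): [1, 4, 2, 3, 8, 6, 0, 5, 7]
After 2 (swap(7, 8)): [1, 4, 2, 3, 8, 6, 0, 7, 5]
After 3 (swap(6, 8)): [1, 4, 2, 3, 8, 6, 5, 7, 0]
After 4 (rotate_left(1, 4, k=2)): [1, 3, 8, 4, 2, 6, 5, 7, 0]
After 5 (rotate_left(5, 8, k=2)): [1, 3, 8, 4, 2, 7, 0, 6, 5]
After 6 (swap(5, 3)): [1, 3, 8, 7, 2, 4, 0, 6, 5]
After 7 (reverse(6, 7)): [1, 3, 8, 7, 2, 4, 6, 0, 5]
After 8 (rotate_left(3, 6, k=1)): [1, 3, 8, 2, 4, 6, 7, 0, 5]
After 9 (rotate_left(4, 8, k=2)): [1, 3, 8, 2, 7, 0, 5, 4, 6]
After 10 (reverse(6, 7)): [1, 3, 8, 2, 7, 0, 4, 5, 6]
After 11 (rotate_left(1, 5, k=4)): [1, 0, 3, 8, 2, 7, 4, 5, 6]
After 12 (rotate_left(4, 8, k=2)): [1, 0, 3, 8, 4, 5, 6, 2, 7]
After 13 (swap(2, 8)): [1, 0, 7, 8, 4, 5, 6, 2, 3]
After 14 (swap(6, 4)): [1, 0, 7, 8, 6, 5, 4, 2, 3]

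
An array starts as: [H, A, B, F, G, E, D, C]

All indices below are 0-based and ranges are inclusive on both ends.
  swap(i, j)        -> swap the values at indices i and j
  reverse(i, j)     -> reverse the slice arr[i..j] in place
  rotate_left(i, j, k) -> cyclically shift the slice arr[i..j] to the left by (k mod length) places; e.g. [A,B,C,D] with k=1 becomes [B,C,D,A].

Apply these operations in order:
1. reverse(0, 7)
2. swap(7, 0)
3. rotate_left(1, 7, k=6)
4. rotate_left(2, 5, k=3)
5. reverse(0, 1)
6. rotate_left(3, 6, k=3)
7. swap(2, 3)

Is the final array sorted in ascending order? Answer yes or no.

Answer: no

Derivation:
After 1 (reverse(0, 7)): [C, D, E, G, F, B, A, H]
After 2 (swap(7, 0)): [H, D, E, G, F, B, A, C]
After 3 (rotate_left(1, 7, k=6)): [H, C, D, E, G, F, B, A]
After 4 (rotate_left(2, 5, k=3)): [H, C, F, D, E, G, B, A]
After 5 (reverse(0, 1)): [C, H, F, D, E, G, B, A]
After 6 (rotate_left(3, 6, k=3)): [C, H, F, B, D, E, G, A]
After 7 (swap(2, 3)): [C, H, B, F, D, E, G, A]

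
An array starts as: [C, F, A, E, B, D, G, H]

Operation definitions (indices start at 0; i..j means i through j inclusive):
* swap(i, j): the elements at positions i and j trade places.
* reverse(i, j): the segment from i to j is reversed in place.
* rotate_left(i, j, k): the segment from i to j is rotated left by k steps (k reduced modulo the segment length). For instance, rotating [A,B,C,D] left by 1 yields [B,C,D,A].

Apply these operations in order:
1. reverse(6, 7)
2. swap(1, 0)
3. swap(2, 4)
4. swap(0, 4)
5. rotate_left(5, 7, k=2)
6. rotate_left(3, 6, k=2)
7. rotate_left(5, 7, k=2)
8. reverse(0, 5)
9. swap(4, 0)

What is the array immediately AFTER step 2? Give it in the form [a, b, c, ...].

Answer: [F, C, A, E, B, D, H, G]

Derivation:
After 1 (reverse(6, 7)): [C, F, A, E, B, D, H, G]
After 2 (swap(1, 0)): [F, C, A, E, B, D, H, G]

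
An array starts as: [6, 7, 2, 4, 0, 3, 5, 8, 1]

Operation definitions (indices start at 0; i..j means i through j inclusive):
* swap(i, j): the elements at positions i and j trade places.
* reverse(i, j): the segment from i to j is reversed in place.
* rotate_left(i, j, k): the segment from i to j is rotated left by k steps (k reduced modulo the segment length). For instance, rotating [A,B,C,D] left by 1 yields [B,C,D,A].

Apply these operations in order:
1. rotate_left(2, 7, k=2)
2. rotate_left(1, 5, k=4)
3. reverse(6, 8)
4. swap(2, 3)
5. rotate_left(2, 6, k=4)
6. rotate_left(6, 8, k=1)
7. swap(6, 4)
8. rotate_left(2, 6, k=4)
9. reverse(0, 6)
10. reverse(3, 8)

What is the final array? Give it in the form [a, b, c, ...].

After 1 (rotate_left(2, 7, k=2)): [6, 7, 0, 3, 5, 8, 2, 4, 1]
After 2 (rotate_left(1, 5, k=4)): [6, 8, 7, 0, 3, 5, 2, 4, 1]
After 3 (reverse(6, 8)): [6, 8, 7, 0, 3, 5, 1, 4, 2]
After 4 (swap(2, 3)): [6, 8, 0, 7, 3, 5, 1, 4, 2]
After 5 (rotate_left(2, 6, k=4)): [6, 8, 1, 0, 7, 3, 5, 4, 2]
After 6 (rotate_left(6, 8, k=1)): [6, 8, 1, 0, 7, 3, 4, 2, 5]
After 7 (swap(6, 4)): [6, 8, 1, 0, 4, 3, 7, 2, 5]
After 8 (rotate_left(2, 6, k=4)): [6, 8, 7, 1, 0, 4, 3, 2, 5]
After 9 (reverse(0, 6)): [3, 4, 0, 1, 7, 8, 6, 2, 5]
After 10 (reverse(3, 8)): [3, 4, 0, 5, 2, 6, 8, 7, 1]

Answer: [3, 4, 0, 5, 2, 6, 8, 7, 1]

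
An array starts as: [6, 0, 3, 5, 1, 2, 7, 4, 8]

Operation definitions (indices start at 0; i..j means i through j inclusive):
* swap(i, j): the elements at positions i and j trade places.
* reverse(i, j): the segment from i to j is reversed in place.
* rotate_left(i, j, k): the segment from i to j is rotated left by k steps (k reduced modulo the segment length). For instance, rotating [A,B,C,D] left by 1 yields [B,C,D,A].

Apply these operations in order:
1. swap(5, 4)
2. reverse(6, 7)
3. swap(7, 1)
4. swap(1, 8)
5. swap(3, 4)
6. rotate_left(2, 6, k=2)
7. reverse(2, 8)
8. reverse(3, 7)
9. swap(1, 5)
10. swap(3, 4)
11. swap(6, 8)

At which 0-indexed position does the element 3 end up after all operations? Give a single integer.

After 1 (swap(5, 4)): [6, 0, 3, 5, 2, 1, 7, 4, 8]
After 2 (reverse(6, 7)): [6, 0, 3, 5, 2, 1, 4, 7, 8]
After 3 (swap(7, 1)): [6, 7, 3, 5, 2, 1, 4, 0, 8]
After 4 (swap(1, 8)): [6, 8, 3, 5, 2, 1, 4, 0, 7]
After 5 (swap(3, 4)): [6, 8, 3, 2, 5, 1, 4, 0, 7]
After 6 (rotate_left(2, 6, k=2)): [6, 8, 5, 1, 4, 3, 2, 0, 7]
After 7 (reverse(2, 8)): [6, 8, 7, 0, 2, 3, 4, 1, 5]
After 8 (reverse(3, 7)): [6, 8, 7, 1, 4, 3, 2, 0, 5]
After 9 (swap(1, 5)): [6, 3, 7, 1, 4, 8, 2, 0, 5]
After 10 (swap(3, 4)): [6, 3, 7, 4, 1, 8, 2, 0, 5]
After 11 (swap(6, 8)): [6, 3, 7, 4, 1, 8, 5, 0, 2]

Answer: 1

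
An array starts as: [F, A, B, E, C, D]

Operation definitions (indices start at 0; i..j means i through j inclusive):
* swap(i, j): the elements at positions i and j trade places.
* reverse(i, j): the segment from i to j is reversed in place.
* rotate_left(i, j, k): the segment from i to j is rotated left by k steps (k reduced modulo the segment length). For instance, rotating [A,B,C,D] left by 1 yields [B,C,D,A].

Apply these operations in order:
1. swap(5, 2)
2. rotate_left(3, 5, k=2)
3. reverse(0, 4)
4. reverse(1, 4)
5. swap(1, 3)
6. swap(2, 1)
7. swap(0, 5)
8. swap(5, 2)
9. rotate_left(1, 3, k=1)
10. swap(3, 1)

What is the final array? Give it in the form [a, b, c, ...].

After 1 (swap(5, 2)): [F, A, D, E, C, B]
After 2 (rotate_left(3, 5, k=2)): [F, A, D, B, E, C]
After 3 (reverse(0, 4)): [E, B, D, A, F, C]
After 4 (reverse(1, 4)): [E, F, A, D, B, C]
After 5 (swap(1, 3)): [E, D, A, F, B, C]
After 6 (swap(2, 1)): [E, A, D, F, B, C]
After 7 (swap(0, 5)): [C, A, D, F, B, E]
After 8 (swap(5, 2)): [C, A, E, F, B, D]
After 9 (rotate_left(1, 3, k=1)): [C, E, F, A, B, D]
After 10 (swap(3, 1)): [C, A, F, E, B, D]

Answer: [C, A, F, E, B, D]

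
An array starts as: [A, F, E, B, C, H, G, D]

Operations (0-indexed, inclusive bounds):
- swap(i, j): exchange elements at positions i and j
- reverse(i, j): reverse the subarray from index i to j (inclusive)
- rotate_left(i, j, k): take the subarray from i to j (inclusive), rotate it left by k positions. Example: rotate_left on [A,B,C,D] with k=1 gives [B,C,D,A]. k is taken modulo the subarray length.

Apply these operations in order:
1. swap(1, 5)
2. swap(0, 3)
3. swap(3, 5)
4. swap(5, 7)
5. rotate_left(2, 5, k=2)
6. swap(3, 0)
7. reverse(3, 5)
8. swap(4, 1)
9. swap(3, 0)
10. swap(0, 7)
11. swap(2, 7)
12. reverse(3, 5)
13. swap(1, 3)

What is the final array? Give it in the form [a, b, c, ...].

Answer: [A, B, F, E, H, D, G, C]

Derivation:
After 1 (swap(1, 5)): [A, H, E, B, C, F, G, D]
After 2 (swap(0, 3)): [B, H, E, A, C, F, G, D]
After 3 (swap(3, 5)): [B, H, E, F, C, A, G, D]
After 4 (swap(5, 7)): [B, H, E, F, C, D, G, A]
After 5 (rotate_left(2, 5, k=2)): [B, H, C, D, E, F, G, A]
After 6 (swap(3, 0)): [D, H, C, B, E, F, G, A]
After 7 (reverse(3, 5)): [D, H, C, F, E, B, G, A]
After 8 (swap(4, 1)): [D, E, C, F, H, B, G, A]
After 9 (swap(3, 0)): [F, E, C, D, H, B, G, A]
After 10 (swap(0, 7)): [A, E, C, D, H, B, G, F]
After 11 (swap(2, 7)): [A, E, F, D, H, B, G, C]
After 12 (reverse(3, 5)): [A, E, F, B, H, D, G, C]
After 13 (swap(1, 3)): [A, B, F, E, H, D, G, C]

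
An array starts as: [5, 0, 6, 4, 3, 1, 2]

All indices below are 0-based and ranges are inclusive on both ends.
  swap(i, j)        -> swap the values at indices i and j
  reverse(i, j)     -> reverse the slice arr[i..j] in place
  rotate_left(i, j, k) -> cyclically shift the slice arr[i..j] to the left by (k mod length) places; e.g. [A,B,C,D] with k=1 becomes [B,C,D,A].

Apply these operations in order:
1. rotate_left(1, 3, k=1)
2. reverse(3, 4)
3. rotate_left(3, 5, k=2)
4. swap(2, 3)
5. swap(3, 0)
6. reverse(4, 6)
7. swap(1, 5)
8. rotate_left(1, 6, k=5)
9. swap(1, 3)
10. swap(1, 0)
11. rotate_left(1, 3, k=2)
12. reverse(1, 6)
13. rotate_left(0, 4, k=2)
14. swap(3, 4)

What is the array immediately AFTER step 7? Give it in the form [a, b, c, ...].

Answer: [4, 0, 1, 5, 2, 6, 3]

Derivation:
After 1 (rotate_left(1, 3, k=1)): [5, 6, 4, 0, 3, 1, 2]
After 2 (reverse(3, 4)): [5, 6, 4, 3, 0, 1, 2]
After 3 (rotate_left(3, 5, k=2)): [5, 6, 4, 1, 3, 0, 2]
After 4 (swap(2, 3)): [5, 6, 1, 4, 3, 0, 2]
After 5 (swap(3, 0)): [4, 6, 1, 5, 3, 0, 2]
After 6 (reverse(4, 6)): [4, 6, 1, 5, 2, 0, 3]
After 7 (swap(1, 5)): [4, 0, 1, 5, 2, 6, 3]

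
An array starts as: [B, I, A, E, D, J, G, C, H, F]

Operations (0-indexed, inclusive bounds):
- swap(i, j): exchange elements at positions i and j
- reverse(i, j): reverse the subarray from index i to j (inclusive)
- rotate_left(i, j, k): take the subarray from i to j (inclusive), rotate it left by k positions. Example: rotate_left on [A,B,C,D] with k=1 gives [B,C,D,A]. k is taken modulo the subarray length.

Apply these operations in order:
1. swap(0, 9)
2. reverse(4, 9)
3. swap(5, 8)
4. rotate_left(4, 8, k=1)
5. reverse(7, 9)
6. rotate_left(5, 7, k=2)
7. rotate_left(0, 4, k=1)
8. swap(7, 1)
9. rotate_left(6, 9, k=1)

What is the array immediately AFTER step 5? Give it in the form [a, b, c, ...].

Answer: [F, I, A, E, J, C, G, D, B, H]

Derivation:
After 1 (swap(0, 9)): [F, I, A, E, D, J, G, C, H, B]
After 2 (reverse(4, 9)): [F, I, A, E, B, H, C, G, J, D]
After 3 (swap(5, 8)): [F, I, A, E, B, J, C, G, H, D]
After 4 (rotate_left(4, 8, k=1)): [F, I, A, E, J, C, G, H, B, D]
After 5 (reverse(7, 9)): [F, I, A, E, J, C, G, D, B, H]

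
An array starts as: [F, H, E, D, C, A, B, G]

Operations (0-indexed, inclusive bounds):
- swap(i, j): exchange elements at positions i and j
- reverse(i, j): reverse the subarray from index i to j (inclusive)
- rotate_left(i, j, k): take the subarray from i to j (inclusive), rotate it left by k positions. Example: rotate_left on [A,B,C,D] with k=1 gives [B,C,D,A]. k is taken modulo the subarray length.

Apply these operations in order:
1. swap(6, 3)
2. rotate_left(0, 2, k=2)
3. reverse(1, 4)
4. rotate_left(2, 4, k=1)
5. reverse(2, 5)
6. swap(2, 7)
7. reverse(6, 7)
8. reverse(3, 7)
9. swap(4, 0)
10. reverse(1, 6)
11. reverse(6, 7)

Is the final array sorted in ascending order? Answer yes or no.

Answer: no

Derivation:
After 1 (swap(6, 3)): [F, H, E, B, C, A, D, G]
After 2 (rotate_left(0, 2, k=2)): [E, F, H, B, C, A, D, G]
After 3 (reverse(1, 4)): [E, C, B, H, F, A, D, G]
After 4 (rotate_left(2, 4, k=1)): [E, C, H, F, B, A, D, G]
After 5 (reverse(2, 5)): [E, C, A, B, F, H, D, G]
After 6 (swap(2, 7)): [E, C, G, B, F, H, D, A]
After 7 (reverse(6, 7)): [E, C, G, B, F, H, A, D]
After 8 (reverse(3, 7)): [E, C, G, D, A, H, F, B]
After 9 (swap(4, 0)): [A, C, G, D, E, H, F, B]
After 10 (reverse(1, 6)): [A, F, H, E, D, G, C, B]
After 11 (reverse(6, 7)): [A, F, H, E, D, G, B, C]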